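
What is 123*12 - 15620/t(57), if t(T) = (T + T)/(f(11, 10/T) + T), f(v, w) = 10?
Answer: -439138/57 ≈ -7704.2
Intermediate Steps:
t(T) = 2*T/(10 + T) (t(T) = (T + T)/(10 + T) = (2*T)/(10 + T) = 2*T/(10 + T))
123*12 - 15620/t(57) = 123*12 - 15620/(2*57/(10 + 57)) = 1476 - 15620/(2*57/67) = 1476 - 15620/(2*57*(1/67)) = 1476 - 15620/114/67 = 1476 - 15620*67/114 = 1476 - 1*523270/57 = 1476 - 523270/57 = -439138/57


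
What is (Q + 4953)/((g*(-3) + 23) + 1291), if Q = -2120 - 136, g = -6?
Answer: 899/444 ≈ 2.0248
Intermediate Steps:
Q = -2256
(Q + 4953)/((g*(-3) + 23) + 1291) = (-2256 + 4953)/((-6*(-3) + 23) + 1291) = 2697/((18 + 23) + 1291) = 2697/(41 + 1291) = 2697/1332 = 2697*(1/1332) = 899/444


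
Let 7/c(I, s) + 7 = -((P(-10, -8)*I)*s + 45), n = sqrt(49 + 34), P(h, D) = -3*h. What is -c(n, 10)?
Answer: -91/1866824 + 525*sqrt(83)/1866824 ≈ 0.0025133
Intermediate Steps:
n = sqrt(83) ≈ 9.1104
c(I, s) = 7/(-52 - 30*I*s) (c(I, s) = 7/(-7 - (((-3*(-10))*I)*s + 45)) = 7/(-7 - ((30*I)*s + 45)) = 7/(-7 - (30*I*s + 45)) = 7/(-7 - (45 + 30*I*s)) = 7/(-7 + (-45 - 30*I*s)) = 7/(-52 - 30*I*s))
-c(n, 10) = -(-7)/(52 + 30*sqrt(83)*10) = -(-7)/(52 + 300*sqrt(83)) = 7/(52 + 300*sqrt(83))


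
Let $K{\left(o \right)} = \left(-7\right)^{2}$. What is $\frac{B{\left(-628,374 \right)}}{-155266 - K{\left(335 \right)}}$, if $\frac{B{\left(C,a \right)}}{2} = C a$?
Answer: $\frac{469744}{155315} \approx 3.0245$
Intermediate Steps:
$K{\left(o \right)} = 49$
$B{\left(C,a \right)} = 2 C a$
$\frac{B{\left(-628,374 \right)}}{-155266 - K{\left(335 \right)}} = \frac{2 \left(-628\right) 374}{-155266 - 49} = - \frac{469744}{-155266 - 49} = - \frac{469744}{-155315} = \left(-469744\right) \left(- \frac{1}{155315}\right) = \frac{469744}{155315}$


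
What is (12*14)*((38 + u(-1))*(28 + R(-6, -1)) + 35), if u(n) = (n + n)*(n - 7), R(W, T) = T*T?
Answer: 268968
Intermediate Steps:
R(W, T) = T²
u(n) = 2*n*(-7 + n) (u(n) = (2*n)*(-7 + n) = 2*n*(-7 + n))
(12*14)*((38 + u(-1))*(28 + R(-6, -1)) + 35) = (12*14)*((38 + 2*(-1)*(-7 - 1))*(28 + (-1)²) + 35) = 168*((38 + 2*(-1)*(-8))*(28 + 1) + 35) = 168*((38 + 16)*29 + 35) = 168*(54*29 + 35) = 168*(1566 + 35) = 168*1601 = 268968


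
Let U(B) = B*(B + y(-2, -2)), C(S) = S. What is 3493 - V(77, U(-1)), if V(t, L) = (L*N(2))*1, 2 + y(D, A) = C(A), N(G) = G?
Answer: 3483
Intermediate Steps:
y(D, A) = -2 + A
U(B) = B*(-4 + B) (U(B) = B*(B + (-2 - 2)) = B*(B - 4) = B*(-4 + B))
V(t, L) = 2*L (V(t, L) = (L*2)*1 = (2*L)*1 = 2*L)
3493 - V(77, U(-1)) = 3493 - 2*(-(-4 - 1)) = 3493 - 2*(-1*(-5)) = 3493 - 2*5 = 3493 - 1*10 = 3493 - 10 = 3483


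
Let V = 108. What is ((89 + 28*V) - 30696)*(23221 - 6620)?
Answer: -457905383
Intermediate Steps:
((89 + 28*V) - 30696)*(23221 - 6620) = ((89 + 28*108) - 30696)*(23221 - 6620) = ((89 + 3024) - 30696)*16601 = (3113 - 30696)*16601 = -27583*16601 = -457905383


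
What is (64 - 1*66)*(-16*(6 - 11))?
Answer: -160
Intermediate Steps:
(64 - 1*66)*(-16*(6 - 11)) = (64 - 66)*(-16*(-5)) = -2*80 = -160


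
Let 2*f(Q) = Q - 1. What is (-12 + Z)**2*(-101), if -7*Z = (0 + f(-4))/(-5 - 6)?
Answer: -346794509/23716 ≈ -14623.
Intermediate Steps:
f(Q) = -1/2 + Q/2 (f(Q) = (Q - 1)/2 = (-1 + Q)/2 = -1/2 + Q/2)
Z = -5/154 (Z = -(0 + (-1/2 + (1/2)*(-4)))/(7*(-5 - 6)) = -(0 + (-1/2 - 2))/(7*(-11)) = -(0 - 5/2)*(-1)/(7*11) = -(-5)*(-1)/(14*11) = -1/7*5/22 = -5/154 ≈ -0.032468)
(-12 + Z)**2*(-101) = (-12 - 5/154)**2*(-101) = (-1853/154)**2*(-101) = (3433609/23716)*(-101) = -346794509/23716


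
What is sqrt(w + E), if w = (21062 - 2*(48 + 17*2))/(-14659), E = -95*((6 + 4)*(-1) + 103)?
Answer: I*sqrt(1898826636417)/14659 ≈ 94.002*I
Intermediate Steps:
E = -8835 (E = -95*(10*(-1) + 103) = -95*(-10 + 103) = -95*93 = -8835)
w = -20898/14659 (w = (21062 - 2*(48 + 34))*(-1/14659) = (21062 - 2*82)*(-1/14659) = (21062 - 1*164)*(-1/14659) = (21062 - 164)*(-1/14659) = 20898*(-1/14659) = -20898/14659 ≈ -1.4256)
sqrt(w + E) = sqrt(-20898/14659 - 8835) = sqrt(-129533163/14659) = I*sqrt(1898826636417)/14659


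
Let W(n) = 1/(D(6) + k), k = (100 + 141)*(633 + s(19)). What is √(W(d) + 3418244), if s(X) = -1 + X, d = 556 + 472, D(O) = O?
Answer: √1038836787319253/17433 ≈ 1848.8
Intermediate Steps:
d = 1028
k = 156891 (k = (100 + 141)*(633 + (-1 + 19)) = 241*(633 + 18) = 241*651 = 156891)
W(n) = 1/156897 (W(n) = 1/(6 + 156891) = 1/156897)
√(W(d) + 3418244) = √(1/156897 + 3418244) = √(536312228869/156897) = √1038836787319253/17433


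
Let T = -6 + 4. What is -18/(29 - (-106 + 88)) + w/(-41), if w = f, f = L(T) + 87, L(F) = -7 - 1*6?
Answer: -4216/1927 ≈ -2.1879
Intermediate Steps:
T = -2
L(F) = -13 (L(F) = -7 - 6 = -13)
f = 74 (f = -13 + 87 = 74)
w = 74
-18/(29 - (-106 + 88)) + w/(-41) = -18/(29 - (-106 + 88)) + 74/(-41) = -18/(29 - 1*(-18)) + 74*(-1/41) = -18/(29 + 18) - 74/41 = -18/47 - 74/41 = -4216/1927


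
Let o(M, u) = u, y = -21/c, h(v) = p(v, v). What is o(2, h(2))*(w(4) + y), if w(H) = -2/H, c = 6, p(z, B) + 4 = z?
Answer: 8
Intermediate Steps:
p(z, B) = -4 + z
h(v) = -4 + v
y = -7/2 (y = -21/6 = -21*⅙ = -7/2 ≈ -3.5000)
o(2, h(2))*(w(4) + y) = (-4 + 2)*(-2/4 - 7/2) = -2*(-2*¼ - 7/2) = -2*(-½ - 7/2) = -2*(-4) = 8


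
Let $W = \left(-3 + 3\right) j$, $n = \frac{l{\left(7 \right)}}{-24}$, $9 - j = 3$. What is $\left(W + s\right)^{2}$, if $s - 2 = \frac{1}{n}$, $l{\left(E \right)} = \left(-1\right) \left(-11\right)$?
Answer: $\frac{4}{121} \approx 0.033058$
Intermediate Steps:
$j = 6$ ($j = 9 - 3 = 6$)
$l{\left(E \right)} = 11$
$n = - \frac{11}{24}$ ($n = \frac{11}{-24} = 11 \left(- \frac{1}{24}\right) = - \frac{11}{24} \approx -0.45833$)
$s = - \frac{2}{11}$ ($s = 2 + \frac{1}{- \frac{11}{24}} = 2 - \frac{24}{11} = - \frac{2}{11} \approx -0.18182$)
$W = 0$ ($W = \left(-3 + 3\right) 6 = 0 \cdot 6 = 0$)
$\left(W + s\right)^{2} = \left(0 - \frac{2}{11}\right)^{2} = \left(- \frac{2}{11}\right)^{2} = \frac{4}{121}$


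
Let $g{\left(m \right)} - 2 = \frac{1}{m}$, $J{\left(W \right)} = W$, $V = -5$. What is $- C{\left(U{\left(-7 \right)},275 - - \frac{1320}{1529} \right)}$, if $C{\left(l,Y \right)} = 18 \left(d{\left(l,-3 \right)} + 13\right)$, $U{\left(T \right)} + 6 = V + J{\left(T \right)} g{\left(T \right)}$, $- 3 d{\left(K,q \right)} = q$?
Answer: $-252$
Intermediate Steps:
$d{\left(K,q \right)} = - \frac{q}{3}$
$g{\left(m \right)} = 2 + \frac{1}{m}$
$U{\left(T \right)} = -11 + T \left(2 + \frac{1}{T}\right)$ ($U{\left(T \right)} = -6 + \left(-5 + T \left(2 + \frac{1}{T}\right)\right) = -11 + T \left(2 + \frac{1}{T}\right)$)
$C{\left(l,Y \right)} = 252$ ($C{\left(l,Y \right)} = 18 \left(\left(- \frac{1}{3}\right) \left(-3\right) + 13\right) = 18 \left(1 + 13\right) = 18 \cdot 14 = 252$)
$- C{\left(U{\left(-7 \right)},275 - - \frac{1320}{1529} \right)} = \left(-1\right) 252 = -252$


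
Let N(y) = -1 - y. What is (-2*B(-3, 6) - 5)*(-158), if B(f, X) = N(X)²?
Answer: 16274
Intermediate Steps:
B(f, X) = (-1 - X)²
(-2*B(-3, 6) - 5)*(-158) = (-2*(1 + 6)² - 5)*(-158) = (-2*7² - 5)*(-158) = (-2*49 - 5)*(-158) = (-98 - 5)*(-158) = -103*(-158) = 16274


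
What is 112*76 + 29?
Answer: 8541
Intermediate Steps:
112*76 + 29 = 8512 + 29 = 8541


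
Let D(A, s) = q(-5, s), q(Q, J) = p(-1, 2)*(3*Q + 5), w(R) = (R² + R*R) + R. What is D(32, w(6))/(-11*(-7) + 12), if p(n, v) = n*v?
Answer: 20/89 ≈ 0.22472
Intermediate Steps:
w(R) = R + 2*R² (w(R) = (R² + R²) + R = 2*R² + R = R + 2*R²)
q(Q, J) = -10 - 6*Q (q(Q, J) = (-1*2)*(3*Q + 5) = -2*(5 + 3*Q) = -10 - 6*Q)
D(A, s) = 20 (D(A, s) = -10 - 6*(-5) = -10 + 30 = 20)
D(32, w(6))/(-11*(-7) + 12) = 20/(-11*(-7) + 12) = 20/(77 + 12) = 20/89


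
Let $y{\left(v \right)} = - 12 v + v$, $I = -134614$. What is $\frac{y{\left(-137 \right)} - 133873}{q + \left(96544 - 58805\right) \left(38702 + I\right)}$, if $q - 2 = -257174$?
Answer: $\frac{66183}{1809940070} \approx 3.6566 \cdot 10^{-5}$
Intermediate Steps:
$y{\left(v \right)} = - 11 v$
$q = -257172$ ($q = 2 - 257174 = -257172$)
$\frac{y{\left(-137 \right)} - 133873}{q + \left(96544 - 58805\right) \left(38702 + I\right)} = \frac{\left(-11\right) \left(-137\right) - 133873}{-257172 + \left(96544 - 58805\right) \left(38702 - 134614\right)} = \frac{1507 - 133873}{-257172 + 37739 \left(-95912\right)} = - \frac{132366}{-257172 - 3619622968} = - \frac{132366}{-3619880140} = \left(-132366\right) \left(- \frac{1}{3619880140}\right) = \frac{66183}{1809940070}$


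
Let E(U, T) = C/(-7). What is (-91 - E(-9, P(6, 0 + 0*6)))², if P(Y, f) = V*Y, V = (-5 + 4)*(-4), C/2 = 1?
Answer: 403225/49 ≈ 8229.1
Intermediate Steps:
C = 2 (C = 2*1 = 2)
V = 4 (V = -1*(-4) = 4)
P(Y, f) = 4*Y
E(U, T) = -2/7 (E(U, T) = 2/(-7) = 2*(-⅐) = -2/7)
(-91 - E(-9, P(6, 0 + 0*6)))² = (-91 - 1*(-2/7))² = (-91 + 2/7)² = (-635/7)² = 403225/49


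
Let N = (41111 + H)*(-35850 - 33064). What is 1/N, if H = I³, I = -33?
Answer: -1/356561036 ≈ -2.8046e-9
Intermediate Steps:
H = -35937 (H = (-33)³ = -35937)
N = -356561036 (N = (41111 - 35937)*(-35850 - 33064) = 5174*(-68914) = -356561036)
1/N = 1/(-356561036) = -1/356561036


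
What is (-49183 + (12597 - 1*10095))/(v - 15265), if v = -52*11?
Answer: 46681/15837 ≈ 2.9476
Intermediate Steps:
v = -572
(-49183 + (12597 - 1*10095))/(v - 15265) = (-49183 + (12597 - 1*10095))/(-572 - 15265) = (-49183 + (12597 - 10095))/(-15837) = (-49183 + 2502)*(-1/15837) = -46681*(-1/15837) = 46681/15837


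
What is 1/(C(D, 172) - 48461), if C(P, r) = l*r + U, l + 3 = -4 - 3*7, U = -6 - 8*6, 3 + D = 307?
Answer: -1/53331 ≈ -1.8751e-5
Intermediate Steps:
D = 304 (D = -3 + 307 = 304)
U = -54 (U = -6 - 48 = -54)
l = -28 (l = -3 + (-4 - 3*7) = -3 + (-4 - 21) = -3 - 25 = -28)
C(P, r) = -54 - 28*r (C(P, r) = -28*r - 54 = -54 - 28*r)
1/(C(D, 172) - 48461) = 1/((-54 - 28*172) - 48461) = 1/((-54 - 4816) - 48461) = 1/(-4870 - 48461) = 1/(-53331) = -1/53331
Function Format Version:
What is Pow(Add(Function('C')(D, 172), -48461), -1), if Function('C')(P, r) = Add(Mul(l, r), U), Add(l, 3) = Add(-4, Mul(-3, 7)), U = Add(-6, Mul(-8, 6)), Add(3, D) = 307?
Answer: Rational(-1, 53331) ≈ -1.8751e-5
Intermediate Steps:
D = 304 (D = Add(-3, 307) = 304)
U = -54 (U = Add(-6, -48) = -54)
l = -28 (l = Add(-3, Add(-4, Mul(-3, 7))) = Add(-3, Add(-4, -21)) = Add(-3, -25) = -28)
Function('C')(P, r) = Add(-54, Mul(-28, r)) (Function('C')(P, r) = Add(Mul(-28, r), -54) = Add(-54, Mul(-28, r)))
Pow(Add(Function('C')(D, 172), -48461), -1) = Pow(Add(Add(-54, Mul(-28, 172)), -48461), -1) = Pow(Add(Add(-54, -4816), -48461), -1) = Pow(Add(-4870, -48461), -1) = Pow(-53331, -1) = Rational(-1, 53331)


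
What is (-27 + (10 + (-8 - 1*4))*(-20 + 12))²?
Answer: 121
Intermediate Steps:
(-27 + (10 + (-8 - 1*4))*(-20 + 12))² = (-27 + (10 + (-8 - 4))*(-8))² = (-27 + (10 - 12)*(-8))² = (-27 - 2*(-8))² = (-27 + 16)² = (-11)² = 121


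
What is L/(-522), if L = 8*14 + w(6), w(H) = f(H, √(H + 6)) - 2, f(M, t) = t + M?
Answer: -2/9 - √3/261 ≈ -0.22886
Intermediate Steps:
f(M, t) = M + t
w(H) = -2 + H + √(6 + H) (w(H) = (H + √(H + 6)) - 2 = (H + √(6 + H)) - 2 = -2 + H + √(6 + H))
L = 116 + 2*√3 (L = 8*14 + (-2 + 6 + √(6 + 6)) = 112 + (-2 + 6 + √12) = 112 + (-2 + 6 + 2*√3) = 112 + (4 + 2*√3) = 116 + 2*√3 ≈ 119.46)
L/(-522) = (116 + 2*√3)/(-522) = (116 + 2*√3)*(-1/522) = -2/9 - √3/261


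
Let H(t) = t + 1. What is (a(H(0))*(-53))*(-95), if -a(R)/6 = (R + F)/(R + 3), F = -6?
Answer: 75525/2 ≈ 37763.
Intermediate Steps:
H(t) = 1 + t
a(R) = -6*(-6 + R)/(3 + R) (a(R) = -6*(R - 6)/(R + 3) = -6*(-6 + R)/(3 + R))
(a(H(0))*(-53))*(-95) = ((6*(6 - (1 + 0))/(3 + (1 + 0)))*(-53))*(-95) = ((6*(6 - 1*1)/(3 + 1))*(-53))*(-95) = ((6*(6 - 1)/4)*(-53))*(-95) = ((6*(¼)*5)*(-53))*(-95) = ((15/2)*(-53))*(-95) = -795/2*(-95) = 75525/2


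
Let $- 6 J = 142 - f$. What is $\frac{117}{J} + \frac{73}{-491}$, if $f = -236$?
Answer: $- \frac{6894}{3437} \approx -2.0058$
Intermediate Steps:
$J = -63$ ($J = - \frac{142 - -236}{6} = - \frac{142 + 236}{6} = \left(- \frac{1}{6}\right) 378 = -63$)
$\frac{117}{J} + \frac{73}{-491} = \frac{117}{-63} + \frac{73}{-491} = 117 \left(- \frac{1}{63}\right) + 73 \left(- \frac{1}{491}\right) = - \frac{13}{7} - \frac{73}{491} = - \frac{6894}{3437}$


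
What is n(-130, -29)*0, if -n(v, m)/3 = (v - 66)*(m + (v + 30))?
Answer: 0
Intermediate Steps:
n(v, m) = -3*(-66 + v)*(30 + m + v) (n(v, m) = -3*(v - 66)*(m + (v + 30)) = -3*(-66 + v)*(m + (30 + v)) = -3*(-66 + v)*(30 + m + v))
n(-130, -29)*0 = (5940 - 3*(-130)² + 108*(-130) + 198*(-29) - 3*(-29)*(-130))*0 = (5940 - 3*16900 - 14040 - 5742 - 11310)*0 = (5940 - 50700 - 14040 - 5742 - 11310)*0 = -75852*0 = 0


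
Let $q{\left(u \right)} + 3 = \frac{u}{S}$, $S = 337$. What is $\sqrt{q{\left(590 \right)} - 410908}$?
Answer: $\frac{i \sqrt{46666552529}}{337} \approx 641.02 i$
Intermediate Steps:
$q{\left(u \right)} = -3 + \frac{u}{337}$
$\sqrt{q{\left(590 \right)} - 410908} = \sqrt{\left(-3 + \frac{1}{337} \cdot 590\right) - 410908} = \sqrt{\left(-3 + \frac{590}{337}\right) - 410908} = \sqrt{- \frac{421}{337} - 410908} = \sqrt{- \frac{138476417}{337}} = \frac{i \sqrt{46666552529}}{337}$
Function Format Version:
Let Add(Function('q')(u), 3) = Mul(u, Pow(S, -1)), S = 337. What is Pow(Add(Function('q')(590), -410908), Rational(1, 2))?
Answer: Mul(Rational(1, 337), I, Pow(46666552529, Rational(1, 2))) ≈ Mul(641.02, I)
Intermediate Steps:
Function('q')(u) = Add(-3, Mul(Rational(1, 337), u)) (Function('q')(u) = Add(-3, Mul(u, Pow(337, -1))) = Add(-3, Mul(u, Rational(1, 337))) = Add(-3, Mul(Rational(1, 337), u)))
Pow(Add(Function('q')(590), -410908), Rational(1, 2)) = Pow(Add(Add(-3, Mul(Rational(1, 337), 590)), -410908), Rational(1, 2)) = Pow(Add(Add(-3, Rational(590, 337)), -410908), Rational(1, 2)) = Pow(Add(Rational(-421, 337), -410908), Rational(1, 2)) = Pow(Rational(-138476417, 337), Rational(1, 2)) = Mul(Rational(1, 337), I, Pow(46666552529, Rational(1, 2)))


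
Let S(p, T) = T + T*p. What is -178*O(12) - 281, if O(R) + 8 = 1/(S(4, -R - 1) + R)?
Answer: 60757/53 ≈ 1146.4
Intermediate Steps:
O(R) = -8 + 1/(-5 - 4*R) (O(R) = -8 + 1/((-R - 1)*(1 + 4) + R) = -8 + 1/((-1 - R)*5 + R) = -8 + 1/((-5 - 5*R) + R) = -8 + 1/(-5 - 4*R))
-178*O(12) - 281 = -178*(41 + 32*12)/(-5 - 4*12) - 281 = -178*(41 + 384)/(-5 - 48) - 281 = -178*425/(-53) - 281 = -(-178)*425/53 - 281 = -178*(-425/53) - 281 = 75650/53 - 281 = 60757/53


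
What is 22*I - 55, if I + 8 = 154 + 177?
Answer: 7051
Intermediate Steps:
I = 323 (I = -8 + (154 + 177) = -8 + 331 = 323)
22*I - 55 = 22*323 - 55 = 7106 - 55 = 7051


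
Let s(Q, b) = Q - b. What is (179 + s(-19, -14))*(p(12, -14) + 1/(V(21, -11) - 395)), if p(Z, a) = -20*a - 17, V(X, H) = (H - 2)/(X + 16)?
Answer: 111566683/2438 ≈ 45762.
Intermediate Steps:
V(X, H) = (-2 + H)/(16 + X)
p(Z, a) = -17 - 20*a
(179 + s(-19, -14))*(p(12, -14) + 1/(V(21, -11) - 395)) = (179 + (-19 - 1*(-14)))*((-17 - 20*(-14)) + 1/((-2 - 11)/(16 + 21) - 395)) = (179 + (-19 + 14))*((-17 + 280) + 1/(-13/37 - 395)) = (179 - 5)*(263 + 1/((1/37)*(-13) - 395)) = 174*(263 + 1/(-13/37 - 395)) = 174*(263 + 1/(-14628/37)) = 174*(263 - 37/14628) = 174*(3847127/14628) = 111566683/2438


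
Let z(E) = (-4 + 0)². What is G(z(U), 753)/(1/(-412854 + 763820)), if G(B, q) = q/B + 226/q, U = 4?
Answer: 100134986875/6024 ≈ 1.6623e+7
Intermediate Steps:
z(E) = 16 (z(E) = (-4)² = 16)
G(B, q) = 226/q + q/B
G(z(U), 753)/(1/(-412854 + 763820)) = (226/753 + 753/16)/(1/(-412854 + 763820)) = (226*(1/753) + 753*(1/16))/(1/350966) = (226/753 + 753/16)/(1/350966) = (570625/12048)*350966 = 100134986875/6024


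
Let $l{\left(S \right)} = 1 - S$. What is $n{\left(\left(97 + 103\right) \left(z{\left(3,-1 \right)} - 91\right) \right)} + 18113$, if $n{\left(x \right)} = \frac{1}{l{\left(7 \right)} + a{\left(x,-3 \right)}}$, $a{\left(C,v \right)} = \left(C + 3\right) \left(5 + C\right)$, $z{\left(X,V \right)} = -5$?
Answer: $\frac{6674394326218}{368486409} \approx 18113.0$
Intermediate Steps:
$a{\left(C,v \right)} = \left(3 + C\right) \left(5 + C\right)$
$n{\left(x \right)} = \frac{1}{9 + x^{2} + 8 x}$ ($n{\left(x \right)} = \frac{1}{\left(1 - 7\right) + \left(15 + x^{2} + 8 x\right)} = \frac{1}{-6 + \left(15 + x^{2} + 8 x\right)} = \frac{1}{9 + x^{2} + 8 x}$)
$n{\left(\left(97 + 103\right) \left(z{\left(3,-1 \right)} - 91\right) \right)} + 18113 = \frac{1}{9 + \left(\left(97 + 103\right) \left(-5 - 91\right)\right)^{2} + 8 \left(97 + 103\right) \left(-5 - 91\right)} + 18113 = \frac{1}{9 + \left(200 \left(-96\right)\right)^{2} + 8 \cdot 200 \left(-96\right)} + 18113 = \frac{1}{9 + \left(-19200\right)^{2} + 8 \left(-19200\right)} + 18113 = \frac{1}{9 + 368640000 - 153600} + 18113 = \frac{1}{368486409} + 18113 = \frac{6674394326218}{368486409}$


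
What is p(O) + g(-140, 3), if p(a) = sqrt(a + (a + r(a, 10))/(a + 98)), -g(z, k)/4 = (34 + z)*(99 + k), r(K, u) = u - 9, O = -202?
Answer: 43248 + I*sqrt(540982)/52 ≈ 43248.0 + 14.145*I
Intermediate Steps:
r(K, u) = -9 + u
g(z, k) = -4*(34 + z)*(99 + k)
p(a) = sqrt(a + (1 + a)/(98 + a)) (p(a) = sqrt(a + (a + (-9 + 10))/(a + 98)) = sqrt(a + (a + 1)/(98 + a)) = sqrt(a + (1 + a)/(98 + a)))
p(O) + g(-140, 3) = sqrt((1 - 202 - 202*(98 - 202))/(98 - 202)) + (-13464 - 396*(-140) - 136*3 - 4*3*(-140)) = sqrt((1 - 202 - 202*(-104))/(-104)) + (-13464 + 55440 - 408 + 1680) = sqrt(-(1 - 202 + 21008)/104) + 43248 = sqrt(-1/104*20807) + 43248 = sqrt(-20807/104) + 43248 = I*sqrt(540982)/52 + 43248 = 43248 + I*sqrt(540982)/52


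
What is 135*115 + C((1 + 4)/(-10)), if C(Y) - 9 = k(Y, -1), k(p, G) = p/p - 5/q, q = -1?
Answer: 15540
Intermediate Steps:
k(p, G) = 6 (k(p, G) = p/p - 5/(-1) = 1 - 5*(-1) = 1 + 5 = 6)
C(Y) = 15 (C(Y) = 9 + 6 = 15)
135*115 + C((1 + 4)/(-10)) = 135*115 + 15 = 15525 + 15 = 15540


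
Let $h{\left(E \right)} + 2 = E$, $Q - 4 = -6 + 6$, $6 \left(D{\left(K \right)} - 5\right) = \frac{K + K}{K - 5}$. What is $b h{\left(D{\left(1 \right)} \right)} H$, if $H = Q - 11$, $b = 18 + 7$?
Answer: $- \frac{6125}{12} \approx -510.42$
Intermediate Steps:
$D{\left(K \right)} = 5 + \frac{K}{3 \left(-5 + K\right)}$ ($D{\left(K \right)} = 5 + \frac{\left(K + K\right) \frac{1}{K - 5}}{6} = 5 + \frac{2 K \frac{1}{-5 + K}}{6} = 5 + \frac{K}{3 \left(-5 + K\right)}$)
$b = 25$
$Q = 4$ ($Q = 4 + \left(-6 + 6\right) = 4 + 0 = 4$)
$h{\left(E \right)} = -2 + E$
$H = -7$ ($H = 4 - 11 = -7$)
$b h{\left(D{\left(1 \right)} \right)} H = 25 \left(-2 + \frac{-75 + 16 \cdot 1}{3 \left(-5 + 1\right)}\right) \left(-7\right) = 25 \left(-2 + \frac{-75 + 16}{3 \left(-4\right)}\right) \left(-7\right) = 25 \left(-2 + \frac{1}{3} \left(- \frac{1}{4}\right) \left(-59\right)\right) \left(-7\right) = 25 \left(-2 + \frac{59}{12}\right) \left(-7\right) = 25 \cdot \frac{35}{12} \left(-7\right) = \frac{875}{12} \left(-7\right) = - \frac{6125}{12}$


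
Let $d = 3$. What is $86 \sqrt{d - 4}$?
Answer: $86 i \approx 86.0 i$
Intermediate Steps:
$86 \sqrt{d - 4} = 86 \sqrt{3 - 4} = 86 \sqrt{-1} = 86 i$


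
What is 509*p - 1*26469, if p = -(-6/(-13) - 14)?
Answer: -254513/13 ≈ -19578.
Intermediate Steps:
p = 176/13 (p = -(-6*(-1/13) - 14) = -(6/13 - 14) = -1*(-176/13) = 176/13 ≈ 13.538)
509*p - 1*26469 = 509*(176/13) - 1*26469 = 89584/13 - 26469 = -254513/13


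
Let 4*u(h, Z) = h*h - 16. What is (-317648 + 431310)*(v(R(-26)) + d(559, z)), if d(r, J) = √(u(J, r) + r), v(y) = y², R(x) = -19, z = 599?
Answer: 41031982 + 56831*√361021 ≈ 7.5179e+7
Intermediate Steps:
u(h, Z) = -4 + h²/4 (u(h, Z) = (h*h - 16)/4 = (h² - 16)/4 = (-16 + h²)/4 = -4 + h²/4)
d(r, J) = √(-4 + r + J²/4) (d(r, J) = √((-4 + J²/4) + r) = √(-4 + r + J²/4))
(-317648 + 431310)*(v(R(-26)) + d(559, z)) = (-317648 + 431310)*((-19)² + √(-16 + 599² + 4*559)/2) = 113662*(361 + √(-16 + 358801 + 2236)/2) = 113662*(361 + √361021/2) = 41031982 + 56831*√361021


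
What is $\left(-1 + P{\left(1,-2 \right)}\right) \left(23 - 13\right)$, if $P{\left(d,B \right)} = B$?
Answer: $-30$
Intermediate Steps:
$\left(-1 + P{\left(1,-2 \right)}\right) \left(23 - 13\right) = \left(-1 - 2\right) \left(23 - 13\right) = \left(-3\right) 10 = -30$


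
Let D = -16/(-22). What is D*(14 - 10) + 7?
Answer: 109/11 ≈ 9.9091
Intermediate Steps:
D = 8/11 (D = -16*(-1/22) = 8/11 ≈ 0.72727)
D*(14 - 10) + 7 = 8*(14 - 10)/11 + 7 = (8/11)*4 + 7 = 32/11 + 7 = 109/11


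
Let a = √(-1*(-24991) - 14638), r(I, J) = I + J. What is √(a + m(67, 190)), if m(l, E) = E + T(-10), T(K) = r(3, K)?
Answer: √(183 + √10353) ≈ 16.875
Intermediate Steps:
T(K) = 3 + K
m(l, E) = -7 + E (m(l, E) = E + (3 - 10) = E - 7 = -7 + E)
a = √10353 (a = √(24991 - 14638) = √10353 ≈ 101.75)
√(a + m(67, 190)) = √(√10353 + (-7 + 190)) = √(√10353 + 183) = √(183 + √10353)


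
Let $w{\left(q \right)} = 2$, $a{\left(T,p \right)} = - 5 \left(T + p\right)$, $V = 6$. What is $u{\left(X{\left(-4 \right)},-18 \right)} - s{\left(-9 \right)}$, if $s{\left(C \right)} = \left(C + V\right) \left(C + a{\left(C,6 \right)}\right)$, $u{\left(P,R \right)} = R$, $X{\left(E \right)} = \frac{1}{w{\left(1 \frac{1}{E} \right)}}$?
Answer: $0$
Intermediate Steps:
$a{\left(T,p \right)} = - 5 T - 5 p$
$X{\left(E \right)} = \frac{1}{2}$
$s{\left(C \right)} = \left(-30 - 4 C\right) \left(6 + C\right)$ ($s{\left(C \right)} = \left(C + 6\right) \left(C - \left(30 + 5 C\right)\right) = \left(6 + C\right) \left(C - \left(30 + 5 C\right)\right) = \left(6 + C\right) \left(-30 - 4 C\right) = \left(-30 - 4 C\right) \left(6 + C\right)$)
$u{\left(X{\left(-4 \right)},-18 \right)} - s{\left(-9 \right)} = -18 - \left(-180 - -486 - 4 \left(-9\right)^{2}\right) = -18 - \left(-180 + 486 - 324\right) = -18 - -18 = -18 + 18 = 0$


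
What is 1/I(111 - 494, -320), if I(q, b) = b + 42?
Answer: -1/278 ≈ -0.0035971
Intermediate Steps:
I(q, b) = 42 + b
1/I(111 - 494, -320) = 1/(42 - 320) = 1/(-278) = -1/278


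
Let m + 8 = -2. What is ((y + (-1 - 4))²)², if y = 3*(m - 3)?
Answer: 3748096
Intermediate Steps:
m = -10 (m = -8 - 2 = -10)
y = -39 (y = 3*(-10 - 3) = 3*(-13) = -39)
((y + (-1 - 4))²)² = ((-39 + (-1 - 4))²)² = ((-39 - 5)²)² = ((-44)²)² = 1936² = 3748096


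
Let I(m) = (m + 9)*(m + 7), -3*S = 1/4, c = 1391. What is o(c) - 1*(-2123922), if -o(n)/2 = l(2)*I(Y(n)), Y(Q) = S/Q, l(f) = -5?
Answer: 295974380143109/139311432 ≈ 2.1246e+6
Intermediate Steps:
S = -1/12 (S = -⅓/4 = -⅓*¼ = -1/12 ≈ -0.083333)
Y(Q) = -1/(12*Q)
I(m) = (7 + m)*(9 + m) (I(m) = (9 + m)*(7 + m) = (7 + m)*(9 + m))
o(n) = 630 - 40/(3*n) + 5/(72*n²) (o(n) = -(-10)*(63 + (-1/(12*n))² + 16*(-1/(12*n))) = -(-10)*(63 + 1/(144*n²) - 4/(3*n)) = -(-10)*(63 - 4/(3*n) + 1/(144*n²)) = -2*(-315 - 5/(144*n²) + 20/(3*n)) = 630 - 40/(3*n) + 5/(72*n²))
o(c) - 1*(-2123922) = (630 - 40/3/1391 + (5/72)/1391²) - 1*(-2123922) = (630 - 40/3*1/1391 + (5/72)*(1/1934881)) + 2123922 = (630 - 40/4173 + 5/139311432) + 2123922 = 87764866805/139311432 + 2123922 = 295974380143109/139311432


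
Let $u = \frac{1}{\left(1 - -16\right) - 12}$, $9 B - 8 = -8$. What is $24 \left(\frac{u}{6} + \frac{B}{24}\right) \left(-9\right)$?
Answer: $- \frac{36}{5} \approx -7.2$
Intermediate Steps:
$B = 0$ ($B = \frac{8}{9} + \frac{1}{9} \left(-8\right) = \frac{8}{9} - \frac{8}{9} = 0$)
$u = \frac{1}{5}$ ($u = \frac{1}{\left(1 + 16\right) - 12} = \frac{1}{17 - 12} = \frac{1}{5} \approx 0.2$)
$24 \left(\frac{u}{6} + \frac{B}{24}\right) \left(-9\right) = 24 \left(\frac{1}{5 \cdot 6} + \frac{0}{24}\right) \left(-9\right) = 24 \left(\frac{1}{5} \cdot \frac{1}{6} + 0 \cdot \frac{1}{24}\right) \left(-9\right) = 24 \left(\frac{1}{30} + 0\right) \left(-9\right) = 24 \cdot \frac{1}{30} \left(-9\right) = \frac{4}{5} \left(-9\right) = - \frac{36}{5}$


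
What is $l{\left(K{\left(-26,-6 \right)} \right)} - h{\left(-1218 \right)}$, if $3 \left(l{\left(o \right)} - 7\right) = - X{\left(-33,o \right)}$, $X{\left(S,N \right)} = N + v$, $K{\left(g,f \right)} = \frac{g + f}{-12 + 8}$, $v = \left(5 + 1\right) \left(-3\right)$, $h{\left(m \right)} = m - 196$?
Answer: $\frac{4273}{3} \approx 1424.3$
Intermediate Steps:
$h{\left(m \right)} = -196 + m$
$v = -18$ ($v = 6 \left(-3\right) = -18$)
$K{\left(g,f \right)} = - \frac{f}{4} - \frac{g}{4}$ ($K{\left(g,f \right)} = \frac{f + g}{-4} = \left(f + g\right) \left(- \frac{1}{4}\right) = - \frac{f}{4} - \frac{g}{4}$)
$X{\left(S,N \right)} = -18 + N$ ($X{\left(S,N \right)} = N - 18 = -18 + N$)
$l{\left(o \right)} = 13 - \frac{o}{3}$ ($l{\left(o \right)} = 7 + \frac{\left(-1\right) \left(-18 + o\right)}{3} = 7 + \frac{18 - o}{3} = 7 - \left(-6 + \frac{o}{3}\right) = 13 - \frac{o}{3}$)
$l{\left(K{\left(-26,-6 \right)} \right)} - h{\left(-1218 \right)} = \left(13 - \frac{\left(- \frac{1}{4}\right) \left(-6\right) - - \frac{13}{2}}{3}\right) - \left(-196 - 1218\right) = \left(13 - \frac{\frac{3}{2} + \frac{13}{2}}{3}\right) - -1414 = \left(13 - \frac{8}{3}\right) + 1414 = \frac{31}{3} + 1414 = \frac{4273}{3}$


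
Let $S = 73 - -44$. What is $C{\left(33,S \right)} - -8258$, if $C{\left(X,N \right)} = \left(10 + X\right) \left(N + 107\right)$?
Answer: $17890$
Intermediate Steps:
$S = 117$ ($S = 73 + 44 = 117$)
$C{\left(X,N \right)} = \left(10 + X\right) \left(107 + N\right)$
$C{\left(33,S \right)} - -8258 = \left(1070 + 10 \cdot 117 + 107 \cdot 33 + 117 \cdot 33\right) - -8258 = \left(1070 + 1170 + 3531 + 3861\right) + 8258 = 9632 + 8258 = 17890$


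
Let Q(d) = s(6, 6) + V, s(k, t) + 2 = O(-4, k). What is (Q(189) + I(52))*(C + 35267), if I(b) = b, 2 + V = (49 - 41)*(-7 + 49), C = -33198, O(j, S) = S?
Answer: 806910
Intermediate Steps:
s(k, t) = -2 + k
V = 334 (V = -2 + (49 - 41)*(-7 + 49) = -2 + 8*42 = -2 + 336 = 334)
Q(d) = 338 (Q(d) = (-2 + 6) + 334 = 4 + 334 = 338)
(Q(189) + I(52))*(C + 35267) = (338 + 52)*(-33198 + 35267) = 390*2069 = 806910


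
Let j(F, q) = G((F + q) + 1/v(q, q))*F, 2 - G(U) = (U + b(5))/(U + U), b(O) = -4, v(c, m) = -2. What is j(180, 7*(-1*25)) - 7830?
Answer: -7480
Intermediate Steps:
G(U) = 2 - (-4 + U)/(2*U) (G(U) = 2 - (U - 4)/(U + U) = 2 - (-4 + U)/(2*U))
j(F, q) = F*(3/2 + 2/(-½ + F + q)) (j(F, q) = (3/2 + 2/((F + q) + 1/(-2)))*F = (3/2 + 2/((F + q) - ½))*F = (3/2 + 2/(-½ + F + q))*F = F*(3/2 + 2/(-½ + F + q)))
j(180, 7*(-1*25)) - 7830 = (½)*180*(5 + 6*180 + 6*(7*(-1*25)))/(-1 + 2*180 + 2*(7*(-1*25))) - 7830 = (½)*180*(5 + 1080 + 6*(7*(-25)))/(-1 + 360 + 2*(7*(-25))) - 7830 = (½)*180*(5 + 1080 + 6*(-175))/(-1 + 360 + 2*(-175)) - 7830 = (½)*180*(5 + 1080 - 1050)/(-1 + 360 - 350) - 7830 = (½)*180*35/9 - 7830 = (½)*180*(⅑)*35 - 7830 = 350 - 7830 = -7480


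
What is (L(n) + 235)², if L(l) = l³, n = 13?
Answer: 5914624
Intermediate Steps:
(L(n) + 235)² = (13³ + 235)² = (2197 + 235)² = 2432² = 5914624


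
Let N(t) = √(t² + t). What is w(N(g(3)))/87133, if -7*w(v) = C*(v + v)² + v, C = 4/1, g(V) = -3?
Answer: -96/609931 - √6/609931 ≈ -0.00016141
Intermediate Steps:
N(t) = √(t + t²)
C = 4 (C = 4*1 = 4)
w(v) = -16*v²/7 - v/7 (w(v) = -(4*(v + v)² + v)/7 = -(4*(2*v)² + v)/7 = -(4*(4*v²) + v)/7 = -(16*v² + v)/7 = -(v + 16*v²)/7 = -16*v²/7 - v/7)
w(N(g(3)))/87133 = -√(-3*(1 - 3))*(1 + 16*√(-3*(1 - 3)))/7/87133 = -√(-3*(-2))*(1 + 16*√(-3*(-2)))/7*(1/87133) = -√6*(1 + 16*√6)/7*(1/87133) = -√6*(1 + 16*√6)/609931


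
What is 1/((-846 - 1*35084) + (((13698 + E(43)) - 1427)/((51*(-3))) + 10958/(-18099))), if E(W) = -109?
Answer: -307683/11079694258 ≈ -2.7770e-5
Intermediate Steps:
1/((-846 - 1*35084) + (((13698 + E(43)) - 1427)/((51*(-3))) + 10958/(-18099))) = 1/((-846 - 1*35084) + (((13698 - 109) - 1427)/((51*(-3))) + 10958/(-18099))) = 1/((-846 - 35084) + ((13589 - 1427)/(-153) + 10958*(-1/18099))) = 1/(-35930 + (12162*(-1/153) - 10958/18099)) = 1/(-35930 + (-4054/51 - 10958/18099)) = 1/(-35930 - 24644068/307683) = 1/(-11079694258/307683) = -307683/11079694258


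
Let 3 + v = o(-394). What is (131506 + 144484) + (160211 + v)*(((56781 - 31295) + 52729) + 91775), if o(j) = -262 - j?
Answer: 27256472590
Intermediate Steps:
v = 129 (v = -3 + (-262 - 1*(-394)) = -3 + (-262 + 394) = -3 + 132 = 129)
(131506 + 144484) + (160211 + v)*(((56781 - 31295) + 52729) + 91775) = (131506 + 144484) + (160211 + 129)*(((56781 - 31295) + 52729) + 91775) = 275990 + 160340*((25486 + 52729) + 91775) = 275990 + 160340*(78215 + 91775) = 275990 + 160340*169990 = 275990 + 27256196600 = 27256472590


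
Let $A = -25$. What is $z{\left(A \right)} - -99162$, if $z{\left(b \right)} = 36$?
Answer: $99198$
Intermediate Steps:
$z{\left(A \right)} - -99162 = 36 - -99162 = 36 + 99162 = 99198$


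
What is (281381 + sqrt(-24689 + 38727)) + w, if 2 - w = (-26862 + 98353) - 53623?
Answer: 263515 + sqrt(14038) ≈ 2.6363e+5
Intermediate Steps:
w = -17866 (w = 2 - ((-26862 + 98353) - 53623) = 2 - (71491 - 53623) = 2 - 1*17868 = 2 - 17868 = -17866)
(281381 + sqrt(-24689 + 38727)) + w = (281381 + sqrt(-24689 + 38727)) - 17866 = (281381 + sqrt(14038)) - 17866 = 263515 + sqrt(14038)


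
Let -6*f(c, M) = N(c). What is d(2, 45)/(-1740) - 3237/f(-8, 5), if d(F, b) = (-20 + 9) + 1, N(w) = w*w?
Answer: 844873/2784 ≈ 303.47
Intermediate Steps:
N(w) = w**2
d(F, b) = -10 (d(F, b) = -11 + 1 = -10)
f(c, M) = -c**2/6
d(2, 45)/(-1740) - 3237/f(-8, 5) = -10/(-1740) - 3237/(-1/6*(-8)**2*1) = -10*(-1/1740) - 3237/(-1/6*64*1) = 1/174 - 3237/((-32/3*1)) = 1/174 - 3237/(-32/3) = 1/174 - 3237*(-3/32) = 1/174 + 9711/32 = 844873/2784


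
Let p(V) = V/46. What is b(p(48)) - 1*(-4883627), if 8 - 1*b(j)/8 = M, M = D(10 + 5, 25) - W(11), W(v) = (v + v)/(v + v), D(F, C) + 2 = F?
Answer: 4883595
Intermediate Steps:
D(F, C) = -2 + F
W(v) = 1 (W(v) = (2*v)/((2*v)) = (2*v)*(1/(2*v)) = 1)
p(V) = V/46 (p(V) = V*(1/46) = V/46)
M = 12 (M = (-2 + (10 + 5)) - 1*1 = (-2 + 15) - 1 = 13 - 1 = 12)
b(j) = -32 (b(j) = 64 - 8*12 = 64 - 96 = -32)
b(p(48)) - 1*(-4883627) = -32 - 1*(-4883627) = -32 + 4883627 = 4883595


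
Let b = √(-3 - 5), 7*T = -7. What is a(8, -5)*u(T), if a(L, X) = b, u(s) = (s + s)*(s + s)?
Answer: 8*I*√2 ≈ 11.314*I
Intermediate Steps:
T = -1 (T = (⅐)*(-7) = -1)
b = 2*I*√2 (b = √(-8) = 2*I*√2 ≈ 2.8284*I)
u(s) = 4*s² (u(s) = (2*s)*(2*s) = 4*s²)
a(L, X) = 2*I*√2
a(8, -5)*u(T) = (2*I*√2)*(4*(-1)²) = (2*I*√2)*(4*1) = (2*I*√2)*4 = 8*I*√2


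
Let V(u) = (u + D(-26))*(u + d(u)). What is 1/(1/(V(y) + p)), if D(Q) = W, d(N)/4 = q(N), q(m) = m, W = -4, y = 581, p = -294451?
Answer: 1381734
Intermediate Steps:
d(N) = 4*N
D(Q) = -4
V(u) = 5*u*(-4 + u) (V(u) = (u - 4)*(u + 4*u) = (-4 + u)*(5*u) = 5*u*(-4 + u))
1/(1/(V(y) + p)) = 1/(1/(5*581*(-4 + 581) - 294451)) = 1/(1/(5*581*577 - 294451)) = 1/(1/(1676185 - 294451)) = 1/(1/1381734) = 1381734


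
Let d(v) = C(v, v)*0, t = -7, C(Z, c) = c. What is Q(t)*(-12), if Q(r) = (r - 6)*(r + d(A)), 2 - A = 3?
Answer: -1092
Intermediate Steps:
A = -1 (A = 2 - 1*3 = 2 - 3 = -1)
d(v) = 0 (d(v) = v*0 = 0)
Q(r) = r*(-6 + r) (Q(r) = (r - 6)*(r + 0) = (-6 + r)*r = r*(-6 + r))
Q(t)*(-12) = -7*(-6 - 7)*(-12) = -7*(-13)*(-12) = 91*(-12) = -1092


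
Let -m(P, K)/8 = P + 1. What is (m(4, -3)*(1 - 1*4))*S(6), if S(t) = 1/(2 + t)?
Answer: 15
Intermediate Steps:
m(P, K) = -8 - 8*P (m(P, K) = -8*(P + 1) = -8*(1 + P) = -8 - 8*P)
(m(4, -3)*(1 - 1*4))*S(6) = ((-8 - 8*4)*(1 - 1*4))/(2 + 6) = ((-8 - 32)*(1 - 4))/8 = -40*(-3)*(⅛) = 120*(⅛) = 15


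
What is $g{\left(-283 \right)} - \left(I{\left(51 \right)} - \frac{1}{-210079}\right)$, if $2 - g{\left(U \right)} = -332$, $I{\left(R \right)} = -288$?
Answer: $\frac{130669137}{210079} \approx 622.0$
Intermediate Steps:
$g{\left(U \right)} = 334$ ($g{\left(U \right)} = 2 - -332 = 2 + 332 = 334$)
$g{\left(-283 \right)} - \left(I{\left(51 \right)} - \frac{1}{-210079}\right) = 334 - \left(-288 - \frac{1}{-210079}\right) = 334 - \left(-288 - - \frac{1}{210079}\right) = 334 - \left(-288 + \frac{1}{210079}\right) = 334 - - \frac{60502751}{210079} = 334 + \frac{60502751}{210079} = \frac{130669137}{210079}$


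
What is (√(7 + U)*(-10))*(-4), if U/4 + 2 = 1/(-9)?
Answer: 40*I*√13/3 ≈ 48.074*I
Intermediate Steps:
U = -76/9 (U = -8 + 4/(-9) = -8 + 4*(-⅑) = -8 - 4/9 = -76/9 ≈ -8.4444)
(√(7 + U)*(-10))*(-4) = (√(7 - 76/9)*(-10))*(-4) = (√(-13/9)*(-10))*(-4) = ((I*√13/3)*(-10))*(-4) = -10*I*√13/3*(-4) = 40*I*√13/3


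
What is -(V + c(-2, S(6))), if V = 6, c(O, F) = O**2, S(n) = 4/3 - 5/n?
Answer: -10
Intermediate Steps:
S(n) = 4/3 - 5/n (S(n) = 4*(1/3) - 5/n = 4/3 - 5/n)
-(V + c(-2, S(6))) = -(6 + (-2)**2) = -(6 + 4) = -1*10 = -10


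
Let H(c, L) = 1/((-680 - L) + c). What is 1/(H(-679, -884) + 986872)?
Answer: 475/468764199 ≈ 1.0133e-6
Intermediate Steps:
H(c, L) = 1/(-680 + c - L)
1/(H(-679, -884) + 986872) = 1/(1/(-680 - 679 - 1*(-884)) + 986872) = 1/(1/(-680 - 679 + 884) + 986872) = 1/(1/(-475) + 986872) = 1/(-1/475 + 986872) = 1/(468764199/475) = 475/468764199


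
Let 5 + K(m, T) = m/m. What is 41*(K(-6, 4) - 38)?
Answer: -1722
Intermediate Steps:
K(m, T) = -4 (K(m, T) = -5 + m/m = -5 + 1 = -4)
41*(K(-6, 4) - 38) = 41*(-4 - 38) = 41*(-42) = -1722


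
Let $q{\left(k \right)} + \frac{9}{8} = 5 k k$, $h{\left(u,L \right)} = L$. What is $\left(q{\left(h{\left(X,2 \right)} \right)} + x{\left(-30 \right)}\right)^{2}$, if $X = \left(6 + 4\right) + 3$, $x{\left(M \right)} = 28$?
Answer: $\frac{140625}{64} \approx 2197.3$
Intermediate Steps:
$X = 13$ ($X = 10 + 3 = 13$)
$q{\left(k \right)} = - \frac{9}{8} + 5 k^{2}$ ($q{\left(k \right)} = - \frac{9}{8} + 5 k k = - \frac{9}{8} + 5 k^{2}$)
$\left(q{\left(h{\left(X,2 \right)} \right)} + x{\left(-30 \right)}\right)^{2} = \left(\left(- \frac{9}{8} + 5 \cdot 2^{2}\right) + 28\right)^{2} = \left(\left(- \frac{9}{8} + 5 \cdot 4\right) + 28\right)^{2} = \left(\left(- \frac{9}{8} + 20\right) + 28\right)^{2} = \left(\frac{151}{8} + 28\right)^{2} = \left(\frac{375}{8}\right)^{2} = \frac{140625}{64}$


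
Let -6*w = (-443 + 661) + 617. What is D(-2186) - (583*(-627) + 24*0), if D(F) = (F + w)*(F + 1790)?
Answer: 1286307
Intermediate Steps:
w = -835/6 (w = -((-443 + 661) + 617)/6 = -(218 + 617)/6 = -⅙*835 = -835/6 ≈ -139.17)
D(F) = (1790 + F)*(-835/6 + F) (D(F) = (F - 835/6)*(F + 1790) = (-835/6 + F)*(1790 + F) = (1790 + F)*(-835/6 + F))
D(-2186) - (583*(-627) + 24*0) = (-747325/3 + (-2186)² + (9905/6)*(-2186)) - (583*(-627) + 24*0) = (-747325/3 + 4778596 - 10826165/3) - (-365541 + 0) = 920766 - 1*(-365541) = 920766 + 365541 = 1286307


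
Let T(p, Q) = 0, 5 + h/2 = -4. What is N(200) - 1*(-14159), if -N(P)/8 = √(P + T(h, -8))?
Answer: 14159 - 80*√2 ≈ 14046.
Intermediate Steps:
h = -18 (h = -10 + 2*(-4) = -10 - 8 = -18)
N(P) = -8*√P (N(P) = -8*√(P + 0) = -8*√P)
N(200) - 1*(-14159) = -80*√2 - 1*(-14159) = -80*√2 + 14159 = 14159 - 80*√2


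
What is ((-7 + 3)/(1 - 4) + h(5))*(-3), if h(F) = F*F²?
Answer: -379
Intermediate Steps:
h(F) = F³
((-7 + 3)/(1 - 4) + h(5))*(-3) = ((-7 + 3)/(1 - 4) + 5³)*(-3) = (-4/(-3) + 125)*(-3) = (-4*(-⅓) + 125)*(-3) = (4/3 + 125)*(-3) = (379/3)*(-3) = -379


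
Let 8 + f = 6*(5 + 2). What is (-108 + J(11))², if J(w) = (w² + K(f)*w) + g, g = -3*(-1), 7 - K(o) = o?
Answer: 78961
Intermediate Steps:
f = 34 (f = -8 + 6*(5 + 2) = -8 + 6*7 = -8 + 42 = 34)
K(o) = 7 - o
g = 3
J(w) = 3 + w² - 27*w (J(w) = (w² + (7 - 1*34)*w) + 3 = (w² + (7 - 34)*w) + 3 = (w² - 27*w) + 3 = 3 + w² - 27*w)
(-108 + J(11))² = (-108 + (3 + 11² - 27*11))² = (-108 + (3 + 121 - 297))² = (-108 - 173)² = (-281)² = 78961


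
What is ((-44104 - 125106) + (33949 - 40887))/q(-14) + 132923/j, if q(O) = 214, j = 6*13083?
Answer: -985630013/1199898 ≈ -821.43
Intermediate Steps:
j = 78498
((-44104 - 125106) + (33949 - 40887))/q(-14) + 132923/j = ((-44104 - 125106) + (33949 - 40887))/214 + 132923/78498 = (-169210 - 6938)*(1/214) + 132923*(1/78498) = -176148*1/214 + 18989/11214 = -88074/107 + 18989/11214 = -985630013/1199898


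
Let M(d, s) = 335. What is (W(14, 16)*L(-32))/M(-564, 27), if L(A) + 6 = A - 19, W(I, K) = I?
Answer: -798/335 ≈ -2.3821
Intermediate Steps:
L(A) = -25 + A (L(A) = -6 + (A - 19) = -6 + (-19 + A) = -25 + A)
(W(14, 16)*L(-32))/M(-564, 27) = (14*(-25 - 32))/335 = (14*(-57))*(1/335) = -798*1/335 = -798/335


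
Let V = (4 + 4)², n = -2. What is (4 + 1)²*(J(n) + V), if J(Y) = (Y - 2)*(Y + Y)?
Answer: 2000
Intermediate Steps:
J(Y) = 2*Y*(-2 + Y) (J(Y) = (-2 + Y)*(2*Y) = 2*Y*(-2 + Y))
V = 64 (V = 8² = 64)
(4 + 1)²*(J(n) + V) = (4 + 1)²*(2*(-2)*(-2 - 2) + 64) = 5²*(2*(-2)*(-4) + 64) = 25*(16 + 64) = 25*80 = 2000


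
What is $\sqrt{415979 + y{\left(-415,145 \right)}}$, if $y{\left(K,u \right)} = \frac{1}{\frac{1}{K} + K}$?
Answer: $\frac{\sqrt{12338683782445614}}{172226} \approx 644.96$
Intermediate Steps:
$y{\left(K,u \right)} = \frac{1}{K + \frac{1}{K}}$
$\sqrt{415979 + y{\left(-415,145 \right)}} = \sqrt{415979 - \frac{415}{1 + \left(-415\right)^{2}}} = \sqrt{415979 - \frac{415}{1 + 172225}} = \sqrt{415979 - \frac{415}{172226}} = \sqrt{\frac{71642398839}{172226}} = \frac{\sqrt{12338683782445614}}{172226}$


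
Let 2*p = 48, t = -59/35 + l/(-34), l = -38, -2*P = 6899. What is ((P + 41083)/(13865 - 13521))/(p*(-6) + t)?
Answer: -44783865/59180384 ≈ -0.75673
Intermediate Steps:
P = -6899/2 (P = -½*6899 = -6899/2 ≈ -3449.5)
t = -338/595 (t = -59/35 - 38/(-34) = -59*1/35 - 38*(-1/34) = -59/35 + 19/17 = -338/595 ≈ -0.56807)
p = 24 (p = (½)*48 = 24)
((P + 41083)/(13865 - 13521))/(p*(-6) + t) = ((-6899/2 + 41083)/(13865 - 13521))/(24*(-6) - 338/595) = ((75267/2)/344)/(-144 - 338/595) = ((75267/2)*(1/344))/(-86018/595) = (75267/688)*(-595/86018) = -44783865/59180384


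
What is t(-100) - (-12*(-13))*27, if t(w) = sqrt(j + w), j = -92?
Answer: -4212 + 8*I*sqrt(3) ≈ -4212.0 + 13.856*I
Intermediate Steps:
t(w) = sqrt(-92 + w)
t(-100) - (-12*(-13))*27 = sqrt(-92 - 100) - (-12*(-13))*27 = sqrt(-192) - 156*27 = 8*I*sqrt(3) - 1*4212 = 8*I*sqrt(3) - 4212 = -4212 + 8*I*sqrt(3)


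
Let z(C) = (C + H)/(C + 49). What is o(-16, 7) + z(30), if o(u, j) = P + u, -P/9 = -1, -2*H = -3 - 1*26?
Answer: -1017/158 ≈ -6.4367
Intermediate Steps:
H = 29/2 (H = -(-3 - 1*26)/2 = -(-3 - 26)/2 = -½*(-29) = 29/2 ≈ 14.500)
P = 9 (P = -9*(-1) = 9)
o(u, j) = 9 + u
z(C) = (29/2 + C)/(49 + C) (z(C) = (C + 29/2)/(C + 49) = (29/2 + C)/(49 + C))
o(-16, 7) + z(30) = (9 - 16) + (29/2 + 30)/(49 + 30) = -7 + (89/2)/79 = -7 + (1/79)*(89/2) = -7 + 89/158 = -1017/158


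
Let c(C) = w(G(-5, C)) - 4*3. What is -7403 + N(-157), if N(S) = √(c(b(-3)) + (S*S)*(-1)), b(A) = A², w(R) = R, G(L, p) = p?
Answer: -7403 + 2*I*√6163 ≈ -7403.0 + 157.01*I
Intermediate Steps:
c(C) = -12 + C (c(C) = C - 4*3 = C - 12 = -12 + C)
N(S) = √(-3 - S²) (N(S) = √((-12 + (-3)²) + (S*S)*(-1)) = √((-12 + 9) + S²*(-1)) = √(-3 - S²))
-7403 + N(-157) = -7403 + √(-3 - 1*(-157)²) = -7403 + √(-3 - 1*24649) = -7403 + √(-3 - 24649) = -7403 + √(-24652) = -7403 + 2*I*√6163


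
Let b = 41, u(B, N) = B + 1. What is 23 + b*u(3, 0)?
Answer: 187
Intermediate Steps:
u(B, N) = 1 + B
23 + b*u(3, 0) = 23 + 41*(1 + 3) = 23 + 41*4 = 23 + 164 = 187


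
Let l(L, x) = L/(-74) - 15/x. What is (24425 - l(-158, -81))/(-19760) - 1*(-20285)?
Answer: 30800490011/1518480 ≈ 20284.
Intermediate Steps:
l(L, x) = -15/x - L/74 (l(L, x) = L*(-1/74) - 15/x = -L/74 - 15/x = -15/x - L/74)
(24425 - l(-158, -81))/(-19760) - 1*(-20285) = (24425 - (-15/(-81) - 1/74*(-158)))/(-19760) - 1*(-20285) = (24425 - (-15*(-1/81) + 79/37))*(-1/19760) + 20285 = (24425 - (5/27 + 79/37))*(-1/19760) + 20285 = (24425 - 1*2318/999)*(-1/19760) + 20285 = (24425 - 2318/999)*(-1/19760) + 20285 = (24398257/999)*(-1/19760) + 20285 = -1876789/1518480 + 20285 = 30800490011/1518480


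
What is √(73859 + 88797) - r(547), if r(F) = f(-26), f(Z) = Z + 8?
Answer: 18 + 4*√10166 ≈ 421.31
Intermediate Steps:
f(Z) = 8 + Z
r(F) = -18 (r(F) = 8 - 26 = -18)
√(73859 + 88797) - r(547) = √(73859 + 88797) - 1*(-18) = √162656 + 18 = 4*√10166 + 18 = 18 + 4*√10166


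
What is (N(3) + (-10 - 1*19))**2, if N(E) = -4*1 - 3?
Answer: 1296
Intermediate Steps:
N(E) = -7 (N(E) = -4 - 3 = -7)
(N(3) + (-10 - 1*19))**2 = (-7 + (-10 - 1*19))**2 = (-7 + (-10 - 19))**2 = (-7 - 29)**2 = (-36)**2 = 1296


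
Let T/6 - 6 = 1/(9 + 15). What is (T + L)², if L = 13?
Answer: 38809/16 ≈ 2425.6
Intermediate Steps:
T = 145/4 (T = 36 + 6/(9 + 15) = 36 + 6/24 = 36 + 6*(1/24) = 36 + ¼ = 145/4 ≈ 36.250)
(T + L)² = (145/4 + 13)² = (197/4)² = 38809/16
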